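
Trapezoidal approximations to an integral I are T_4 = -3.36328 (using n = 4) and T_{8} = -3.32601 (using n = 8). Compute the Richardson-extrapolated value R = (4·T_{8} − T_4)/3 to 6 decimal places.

-3.313587

R = (4·T_{8} − T_4) / 3 = (4·(-3.32601) − (-3.36328))/3 = (-9.94076)/3 = -3.313587.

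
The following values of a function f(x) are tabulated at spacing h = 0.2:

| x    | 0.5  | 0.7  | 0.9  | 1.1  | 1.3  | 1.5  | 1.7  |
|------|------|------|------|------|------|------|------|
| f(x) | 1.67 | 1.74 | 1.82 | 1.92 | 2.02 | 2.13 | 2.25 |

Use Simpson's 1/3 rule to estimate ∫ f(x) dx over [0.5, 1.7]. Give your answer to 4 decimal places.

h = 0.2, n = 6.
(h/3)·[y₀ + 4y₁ + 2y₂ + 4y₃ + 2y₄ + 4y₅ + y₆] = 0.066667·(34.76) = 2.3173.

2.3173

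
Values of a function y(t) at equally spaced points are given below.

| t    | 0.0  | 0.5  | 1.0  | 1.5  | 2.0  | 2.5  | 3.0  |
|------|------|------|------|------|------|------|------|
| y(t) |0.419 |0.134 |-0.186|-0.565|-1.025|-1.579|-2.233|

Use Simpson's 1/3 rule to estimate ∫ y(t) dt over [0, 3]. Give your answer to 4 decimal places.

-2.0460

h = 0.5, n = 6.
(h/3)·[y₀ + 4y₁ + 2y₂ + 4y₃ + 2y₄ + 4y₅ + y₆] = 0.166667·(-12.276) = -2.0460.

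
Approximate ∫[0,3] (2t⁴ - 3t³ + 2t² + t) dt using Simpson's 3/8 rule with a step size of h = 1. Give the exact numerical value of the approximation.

h = (3 − 0)/3 = 1.
Nodes t₀,…,t₃ = 0, 1, 2, 3.
f(t) = 2t⁴ - 3t³ + 2t² + t: f₀=0, f₁=2, f₂=18, f₃=102.
(3h/8)·[f₀ + 3f₁ + 3f₂ + f₃] = 0.375·(162) = 60.75.

60.75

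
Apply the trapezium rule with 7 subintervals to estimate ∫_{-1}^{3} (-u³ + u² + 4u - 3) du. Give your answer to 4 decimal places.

h = (3 − (-1))/7 = 0.571429.
Nodes u₀,…,u₇ = -1, -0.428571, 0.142857, 0.714286, 1.285714, 1.857143, 2.428571, 3.
f(u) = -u³ + u² + 4u - 3: f₀=-5, f₁=-4.451895, f₂=-2.411079, f₃=0.002915, f₄=1.670554, f₅=1.472303, f₆=-1.711370, f₇=-9.
(h/2)·[f₀ + 2f₁ + 2f₂ + 2f₃ + 2f₄ + 2f₅ + 2f₆ + f₇] = 0.285714·(-24.857143) = -7.1020.

-7.1020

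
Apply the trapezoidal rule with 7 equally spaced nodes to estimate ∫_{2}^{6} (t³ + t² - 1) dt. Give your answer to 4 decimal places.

h = (6 − 2)/6 = 0.666667.
Nodes t₀,…,t₆ = 2, 2.666667, 3.333333, 4, 4.666667, 5.333333, 6.
f(t) = t³ + t² - 1: f₀=11, f₁=25.074074, f₂=47.148148, f₃=79, f₄=122.407407, f₅=179.148148, f₆=251.
(h/2)·[f₀ + 2f₁ + 2f₂ + 2f₃ + 2f₄ + 2f₅ + f₆] = 0.333333·(1167.555556) = 389.1852.

389.1852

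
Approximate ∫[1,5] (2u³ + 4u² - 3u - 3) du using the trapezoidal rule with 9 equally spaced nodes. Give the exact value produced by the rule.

433

h = (5 − 1)/8 = 0.5.
Nodes u₀,…,u₈ = 1, 1.5, 2, 2.5, 3, 3.5, 4, 4.5, 5.
f(u) = 2u³ + 4u² - 3u - 3: f₀=0, f₁=8.25, f₂=23, f₃=45.75, f₄=78, f₅=121.25, f₆=177, f₇=246.75, f₈=332.
(h/2)·[f₀ + 2f₁ + 2f₂ + 2f₃ + 2f₄ + 2f₅ + 2f₆ + 2f₇ + f₈] = 0.25·(1732) = 433.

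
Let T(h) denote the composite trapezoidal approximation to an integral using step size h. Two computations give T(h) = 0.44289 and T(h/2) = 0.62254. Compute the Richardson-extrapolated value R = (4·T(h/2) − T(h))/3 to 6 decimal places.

R = (4·T(h/2) − T(h)) / 3 = (4·0.62254 − 0.44289)/3 = (2.04727)/3 = 0.682423.

0.682423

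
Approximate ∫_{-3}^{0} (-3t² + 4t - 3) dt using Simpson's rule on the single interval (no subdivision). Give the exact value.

S = (b−a)/6 · [f(-3) + 4f(-1.5) + f(0)] = 0.5·[(-42) + 4·(-15.75) + (-3)] = -54.

-54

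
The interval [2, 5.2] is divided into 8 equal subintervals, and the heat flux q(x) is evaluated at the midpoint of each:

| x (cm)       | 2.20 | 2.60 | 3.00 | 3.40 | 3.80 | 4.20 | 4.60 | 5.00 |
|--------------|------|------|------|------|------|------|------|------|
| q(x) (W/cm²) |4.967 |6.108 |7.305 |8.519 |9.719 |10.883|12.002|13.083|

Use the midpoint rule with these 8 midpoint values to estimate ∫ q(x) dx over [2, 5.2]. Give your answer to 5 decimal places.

h = 0.4, n = 8.
h·[y(m₁) + y(m₂) + y(m₃) + y(m₄) + y(m₅) + y(m₆) + y(m₇) + y(m₈)] = 0.4·(72.586) = 29.03440.

29.03440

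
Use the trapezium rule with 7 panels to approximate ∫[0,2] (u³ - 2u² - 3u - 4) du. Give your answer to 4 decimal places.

-15.3061

h = (2 − 0)/7 = 0.285714.
Nodes u₀,…,u₇ = 0, 0.285714, 0.571429, 0.857143, 1.142857, 1.428571, 1.714286, 2.
f(u) = u³ - 2u² - 3u - 4: f₀=-4, f₁=-4.997085, f₂=-6.180758, f₃=-7.411079, f₄=-8.548105, f₅=-9.451895, f₆=-9.982507, f₇=-10.
(h/2)·[f₀ + 2f₁ + 2f₂ + 2f₃ + 2f₄ + 2f₅ + 2f₆ + f₇] = 0.142857·(-107.142857) = -15.3061.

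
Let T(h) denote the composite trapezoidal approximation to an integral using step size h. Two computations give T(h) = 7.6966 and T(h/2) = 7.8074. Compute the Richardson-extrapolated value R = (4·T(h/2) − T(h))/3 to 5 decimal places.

R = (4·T(h/2) − T(h)) / 3 = (4·7.8074 − 7.6966)/3 = (23.5330)/3 = 7.84433.

7.84433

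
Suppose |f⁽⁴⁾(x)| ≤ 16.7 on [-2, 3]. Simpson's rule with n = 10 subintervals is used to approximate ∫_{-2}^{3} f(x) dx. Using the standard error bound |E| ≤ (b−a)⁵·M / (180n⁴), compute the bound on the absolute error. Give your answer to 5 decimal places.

0.02899

|E| ≤ (5)⁵·16.7 / (180·10⁴) = 52187.5/1800000 = 0.02899.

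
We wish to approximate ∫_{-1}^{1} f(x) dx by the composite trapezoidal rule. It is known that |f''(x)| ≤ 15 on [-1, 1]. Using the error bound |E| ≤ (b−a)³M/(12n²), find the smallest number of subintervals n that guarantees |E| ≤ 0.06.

Need 120/(12n²) ≤ 0.06.
n² ≥ 120/(12·0.06) = 166.667 ⇒ n ≥ 12.9099, so the smallest n is 13.

13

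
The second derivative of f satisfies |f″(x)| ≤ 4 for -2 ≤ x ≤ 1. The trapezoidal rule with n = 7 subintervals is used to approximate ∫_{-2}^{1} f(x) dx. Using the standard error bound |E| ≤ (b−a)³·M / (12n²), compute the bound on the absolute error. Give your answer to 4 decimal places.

|E| ≤ (3)³·4 / (12·7²) = 108/588 = 0.1837.

0.1837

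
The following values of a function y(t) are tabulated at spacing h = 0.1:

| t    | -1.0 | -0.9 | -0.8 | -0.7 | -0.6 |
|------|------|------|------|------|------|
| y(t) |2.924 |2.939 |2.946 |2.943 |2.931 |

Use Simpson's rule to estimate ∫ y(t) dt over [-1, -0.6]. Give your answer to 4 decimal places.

1.1758

h = 0.1, n = 4.
(h/3)·[y₀ + 4y₁ + 2y₂ + 4y₃ + y₄] = 0.033333·(35.275) = 1.1758.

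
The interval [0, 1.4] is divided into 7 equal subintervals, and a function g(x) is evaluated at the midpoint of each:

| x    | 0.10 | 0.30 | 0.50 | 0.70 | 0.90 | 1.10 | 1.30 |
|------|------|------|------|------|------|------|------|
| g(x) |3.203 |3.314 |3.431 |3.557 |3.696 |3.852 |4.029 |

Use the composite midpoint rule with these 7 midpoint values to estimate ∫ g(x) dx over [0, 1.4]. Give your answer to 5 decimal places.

5.01640

h = 0.2, n = 7.
h·[y(m₁) + y(m₂) + y(m₃) + y(m₄) + y(m₅) + y(m₆) + y(m₇)] = 0.2·(25.082) = 5.01640.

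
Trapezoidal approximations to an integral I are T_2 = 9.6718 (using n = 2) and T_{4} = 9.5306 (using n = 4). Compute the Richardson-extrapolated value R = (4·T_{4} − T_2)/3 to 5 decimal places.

9.48353

R = (4·T_{4} − T_2) / 3 = (4·9.5306 − 9.6718)/3 = (28.4506)/3 = 9.48353.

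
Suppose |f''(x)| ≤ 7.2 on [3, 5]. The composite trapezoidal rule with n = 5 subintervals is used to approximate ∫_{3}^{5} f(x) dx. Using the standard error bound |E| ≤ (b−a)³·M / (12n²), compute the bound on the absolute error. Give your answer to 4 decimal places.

|E| ≤ (2)³·7.2 / (12·5²) = 57.6/300 = 0.1920.

0.1920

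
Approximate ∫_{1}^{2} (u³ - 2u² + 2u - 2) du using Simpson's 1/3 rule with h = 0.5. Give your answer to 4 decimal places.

0.0833

h = (2 − 1)/2 = 0.5.
Nodes u₀,…,u₂ = 1, 1.5, 2.
f(u) = u³ - 2u² + 2u - 2: f₀=-1, f₁=-0.125, f₂=2.
(h/3)·[f₀ + 4f₁ + f₂] = 0.166667·(0.5) = 0.0833.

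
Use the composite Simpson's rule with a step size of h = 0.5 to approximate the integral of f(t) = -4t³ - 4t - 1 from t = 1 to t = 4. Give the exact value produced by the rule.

-288

h = (4 − 1)/6 = 0.5.
Nodes t₀,…,t₆ = 1, 1.5, 2, 2.5, 3, 3.5, 4.
f(t) = -4t³ - 4t - 1: f₀=-9, f₁=-20.5, f₂=-41, f₃=-73.5, f₄=-121, f₅=-186.5, f₆=-273.
(h/3)·[f₀ + 4f₁ + 2f₂ + 4f₃ + 2f₄ + 4f₅ + f₆] = 0.166667·(-1728) = -288.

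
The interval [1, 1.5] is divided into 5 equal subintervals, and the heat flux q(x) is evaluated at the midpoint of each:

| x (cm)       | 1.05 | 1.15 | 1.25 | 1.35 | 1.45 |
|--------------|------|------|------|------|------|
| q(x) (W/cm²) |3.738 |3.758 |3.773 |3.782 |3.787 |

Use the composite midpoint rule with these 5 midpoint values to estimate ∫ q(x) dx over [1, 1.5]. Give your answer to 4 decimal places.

h = 0.1, n = 5.
h·[y(m₁) + y(m₂) + y(m₃) + y(m₄) + y(m₅)] = 0.1·(18.838) = 1.8838.

1.8838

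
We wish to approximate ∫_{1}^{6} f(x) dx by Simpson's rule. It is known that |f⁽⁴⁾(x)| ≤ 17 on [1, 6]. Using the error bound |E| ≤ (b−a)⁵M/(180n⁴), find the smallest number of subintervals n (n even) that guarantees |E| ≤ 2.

Need 53125/(180n⁴) ≤ 2.
n⁴ ≥ 53125/(180·2) = 147.569 ⇒ n ≥ 3.4854, so the smallest even n is 4. (n must be even for Simpson's rule.)

4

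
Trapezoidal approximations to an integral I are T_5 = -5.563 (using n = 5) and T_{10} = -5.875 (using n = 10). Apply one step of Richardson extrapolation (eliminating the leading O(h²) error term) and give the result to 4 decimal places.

R = (4·T_{10} − T_5) / 3 = (4·(-5.875) − (-5.563))/3 = (-17.937)/3 = -5.9790.

-5.9790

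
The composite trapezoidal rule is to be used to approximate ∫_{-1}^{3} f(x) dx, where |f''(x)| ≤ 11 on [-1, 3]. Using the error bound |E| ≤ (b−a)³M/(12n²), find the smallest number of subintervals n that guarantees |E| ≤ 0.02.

55

Need 704/(12n²) ≤ 0.02.
n² ≥ 704/(12·0.02) = 2933.33 ⇒ n ≥ 54.1603, so the smallest n is 55.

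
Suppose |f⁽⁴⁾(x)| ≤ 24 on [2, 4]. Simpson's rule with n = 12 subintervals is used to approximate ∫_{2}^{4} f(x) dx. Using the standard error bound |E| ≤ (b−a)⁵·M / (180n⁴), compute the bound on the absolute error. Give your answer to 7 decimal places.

0.0002058

|E| ≤ (2)⁵·24 / (180·12⁴) = 768/3732480 = 0.0002058.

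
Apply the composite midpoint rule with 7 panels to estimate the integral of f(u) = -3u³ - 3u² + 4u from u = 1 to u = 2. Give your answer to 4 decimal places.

h = (2 − 1)/7 = 0.142857.
Midpoints m₁,…,m₇ = 1.071429, 1.214286, 1.357143, 1.5, 1.642857, 1.785714, 1.928571.
f(m₁)=-2.848032, f(m₂)=-4.937682, f(m₃)=-7.595845, f(m₄)=-10.875, f(m₅)=-14.827624, f(m₆)=-19.506195, f(m₇)=-24.963192.
h·[f(m₁) + f(m₂) + f(m₃) + f(m₄) + f(m₅) + f(m₆) + f(m₇)] = 0.142857·(-85.553571) = -12.2219.

-12.2219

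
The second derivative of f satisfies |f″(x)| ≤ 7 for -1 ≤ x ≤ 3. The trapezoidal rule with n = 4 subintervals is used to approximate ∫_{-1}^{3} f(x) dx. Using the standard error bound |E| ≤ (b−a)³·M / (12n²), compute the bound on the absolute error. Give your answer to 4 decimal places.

|E| ≤ (4)³·7 / (12·4²) = 448/192 = 2.3333.

2.3333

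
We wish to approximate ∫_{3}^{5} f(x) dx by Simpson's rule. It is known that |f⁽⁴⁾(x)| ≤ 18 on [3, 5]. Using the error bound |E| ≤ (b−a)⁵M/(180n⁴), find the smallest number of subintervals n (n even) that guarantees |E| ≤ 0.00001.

Need 576/(180n⁴) ≤ 0.00001.
n⁴ ≥ 576/(180·0.00001) = 320000 ⇒ n ≥ 23.7841, so the smallest even n is 24. (n must be even for Simpson's rule.)

24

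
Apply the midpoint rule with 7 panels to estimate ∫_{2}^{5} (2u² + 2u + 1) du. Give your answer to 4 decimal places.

h = (5 − 2)/7 = 0.428571.
Midpoints m₁,…,m₇ = 2.214286, 2.642857, 3.071429, 3.5, 3.928571, 4.357143, 4.785714.
f(m₁)=15.234694, f(m₂)=20.255102, f(m₃)=26.010204, f(m₄)=32.5, f(m₅)=39.724490, f(m₆)=47.683673, f(m₇)=56.377551.
h·[f(m₁) + f(m₂) + f(m₃) + f(m₄) + f(m₅) + f(m₆) + f(m₇)] = 0.428571·(237.785714) = 101.9082.

101.9082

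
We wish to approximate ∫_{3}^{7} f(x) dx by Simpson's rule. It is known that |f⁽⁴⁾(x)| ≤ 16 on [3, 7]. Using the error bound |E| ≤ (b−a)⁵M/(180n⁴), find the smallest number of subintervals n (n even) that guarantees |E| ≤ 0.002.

Need 16384/(180n⁴) ≤ 0.002.
n⁴ ≥ 16384/(180·0.002) = 45511.1 ⇒ n ≥ 14.6059, so the smallest even n is 16. (n must be even for Simpson's rule.)

16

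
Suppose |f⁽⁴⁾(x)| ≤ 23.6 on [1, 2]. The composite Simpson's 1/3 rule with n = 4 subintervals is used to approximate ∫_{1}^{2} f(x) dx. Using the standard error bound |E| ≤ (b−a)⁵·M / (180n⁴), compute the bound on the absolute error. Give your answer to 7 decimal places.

0.0005122

|E| ≤ (1)⁵·23.6 / (180·4⁴) = 23.6/46080 = 0.0005122.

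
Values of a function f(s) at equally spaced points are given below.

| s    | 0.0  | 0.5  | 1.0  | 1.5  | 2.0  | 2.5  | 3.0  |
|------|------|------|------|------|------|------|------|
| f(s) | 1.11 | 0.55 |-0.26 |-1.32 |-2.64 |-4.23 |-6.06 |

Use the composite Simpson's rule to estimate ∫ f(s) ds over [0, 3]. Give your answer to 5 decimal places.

h = 0.5, n = 6.
(h/3)·[y₀ + 4y₁ + 2y₂ + 4y₃ + 2y₄ + 4y₅ + y₆] = 0.166667·(-30.75) = -5.12500.

-5.12500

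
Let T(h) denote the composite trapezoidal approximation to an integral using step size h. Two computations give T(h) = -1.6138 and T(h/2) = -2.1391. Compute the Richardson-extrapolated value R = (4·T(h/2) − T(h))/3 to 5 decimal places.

R = (4·T(h/2) − T(h)) / 3 = (4·(-2.1391) − (-1.6138))/3 = (-6.9426)/3 = -2.31420.

-2.31420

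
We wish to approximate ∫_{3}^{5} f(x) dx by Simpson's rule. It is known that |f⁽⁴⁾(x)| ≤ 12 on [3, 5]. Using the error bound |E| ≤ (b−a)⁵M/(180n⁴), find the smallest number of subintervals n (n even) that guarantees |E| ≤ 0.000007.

Need 384/(180n⁴) ≤ 0.000007.
n⁴ ≥ 384/(180·0.000007) = 304762 ⇒ n ≥ 23.4958, so the smallest even n is 24. (n must be even for Simpson's rule.)

24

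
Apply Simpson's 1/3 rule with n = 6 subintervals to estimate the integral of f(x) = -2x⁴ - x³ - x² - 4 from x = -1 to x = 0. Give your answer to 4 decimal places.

-4.4835

h = (0 − (-1))/6 = 0.166667.
Nodes x₀,…,x₆ = -1, -0.833333, -0.666667, -0.5, -0.333333, -0.166667, 0.
f(x) = -2x⁴ - x³ - x² - 4: f₀=-6, f₁=-5.080247, f₂=-4.543210, f₃=-4.25, f₄=-4.098765, f₅=-4.024691, f₆=-4.
(h/3)·[f₀ + 4f₁ + 2f₂ + 4f₃ + 2f₄ + 4f₅ + f₆] = 0.055556·(-80.703704) = -4.4835.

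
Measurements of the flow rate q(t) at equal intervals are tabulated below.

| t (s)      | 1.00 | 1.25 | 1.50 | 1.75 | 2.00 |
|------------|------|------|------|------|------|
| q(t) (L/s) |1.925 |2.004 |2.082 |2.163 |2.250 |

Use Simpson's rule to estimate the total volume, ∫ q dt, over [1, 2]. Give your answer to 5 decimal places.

h = 0.25, n = 4.
(h/3)·[y₀ + 4y₁ + 2y₂ + 4y₃ + y₄] = 0.083333·(25.007) = 2.08392.

2.08392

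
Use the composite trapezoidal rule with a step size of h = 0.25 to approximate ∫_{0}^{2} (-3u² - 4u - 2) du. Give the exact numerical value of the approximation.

-20.0625

h = (2 − 0)/8 = 0.25.
Nodes u₀,…,u₈ = 0, 0.25, 0.5, 0.75, 1, 1.25, 1.5, 1.75, 2.
f(u) = -3u² - 4u - 2: f₀=-2, f₁=-3.1875, f₂=-4.75, f₃=-6.6875, f₄=-9, f₅=-11.6875, f₆=-14.75, f₇=-18.1875, f₈=-22.
(h/2)·[f₀ + 2f₁ + 2f₂ + 2f₃ + 2f₄ + 2f₅ + 2f₆ + 2f₇ + f₈] = 0.125·(-160.5) = -20.0625.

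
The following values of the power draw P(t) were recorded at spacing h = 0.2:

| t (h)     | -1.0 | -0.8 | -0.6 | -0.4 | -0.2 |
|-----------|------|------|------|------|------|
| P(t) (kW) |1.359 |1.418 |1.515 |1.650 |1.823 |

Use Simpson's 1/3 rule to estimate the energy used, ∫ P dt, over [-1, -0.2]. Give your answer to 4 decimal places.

h = 0.2, n = 4.
(h/3)·[y₀ + 4y₁ + 2y₂ + 4y₃ + y₄] = 0.066667·(18.484) = 1.2323.

1.2323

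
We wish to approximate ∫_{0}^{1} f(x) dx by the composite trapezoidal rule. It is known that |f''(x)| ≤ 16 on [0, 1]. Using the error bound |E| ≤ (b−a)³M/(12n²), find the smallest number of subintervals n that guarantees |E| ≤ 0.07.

5

Need 16/(12n²) ≤ 0.07.
n² ≥ 16/(12·0.07) = 19.0476 ⇒ n ≥ 4.3644, so the smallest n is 5.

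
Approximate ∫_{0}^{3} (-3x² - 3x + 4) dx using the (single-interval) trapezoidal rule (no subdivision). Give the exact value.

T = (b−a)/2 · [f(0) + f(3)] = 1.5·[4 + (-32)] = -42.

-42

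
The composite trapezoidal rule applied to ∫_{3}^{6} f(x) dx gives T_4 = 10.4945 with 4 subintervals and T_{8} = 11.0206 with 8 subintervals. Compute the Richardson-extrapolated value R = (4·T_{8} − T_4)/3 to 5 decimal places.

11.19597

R = (4·T_{8} − T_4) / 3 = (4·11.0206 − 10.4945)/3 = (33.5879)/3 = 11.19597.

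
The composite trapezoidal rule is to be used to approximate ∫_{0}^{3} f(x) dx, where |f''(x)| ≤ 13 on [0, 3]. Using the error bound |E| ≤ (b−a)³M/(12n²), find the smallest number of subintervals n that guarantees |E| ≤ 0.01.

Need 351/(12n²) ≤ 0.01.
n² ≥ 351/(12·0.01) = 2925 ⇒ n ≥ 54.0833, so the smallest n is 55.

55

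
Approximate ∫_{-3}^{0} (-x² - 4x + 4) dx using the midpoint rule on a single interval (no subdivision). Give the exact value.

M = (b−a)·f(-1.5) = 3·(7.75) = 23.25.

23.25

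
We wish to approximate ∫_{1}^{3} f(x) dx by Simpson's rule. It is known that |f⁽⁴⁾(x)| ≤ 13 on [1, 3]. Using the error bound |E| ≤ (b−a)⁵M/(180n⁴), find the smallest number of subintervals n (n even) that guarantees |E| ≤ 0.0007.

8

Need 416/(180n⁴) ≤ 0.0007.
n⁴ ≥ 416/(180·0.0007) = 3301.59 ⇒ n ≥ 7.5802, so the smallest even n is 8. (n must be even for Simpson's rule.)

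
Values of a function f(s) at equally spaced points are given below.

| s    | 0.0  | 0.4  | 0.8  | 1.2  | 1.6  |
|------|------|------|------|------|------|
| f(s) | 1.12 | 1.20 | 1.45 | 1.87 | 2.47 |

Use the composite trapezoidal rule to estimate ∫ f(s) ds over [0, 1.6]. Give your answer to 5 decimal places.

2.52600

h = 0.4, n = 4.
(h/2)·[y₀ + 2y₁ + 2y₂ + 2y₃ + y₄] = 0.2·(12.63) = 2.52600.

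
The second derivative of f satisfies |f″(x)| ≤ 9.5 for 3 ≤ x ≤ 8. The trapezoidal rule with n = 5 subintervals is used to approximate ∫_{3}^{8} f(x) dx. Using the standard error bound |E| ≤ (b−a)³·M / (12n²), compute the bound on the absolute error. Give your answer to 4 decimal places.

|E| ≤ (5)³·9.5 / (12·5²) = 1187.5/300 = 3.9583.

3.9583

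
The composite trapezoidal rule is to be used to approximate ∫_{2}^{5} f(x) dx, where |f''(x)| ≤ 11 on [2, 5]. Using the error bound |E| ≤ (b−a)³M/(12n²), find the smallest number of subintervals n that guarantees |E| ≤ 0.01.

50

Need 297/(12n²) ≤ 0.01.
n² ≥ 297/(12·0.01) = 2475 ⇒ n ≥ 49.7494, so the smallest n is 50.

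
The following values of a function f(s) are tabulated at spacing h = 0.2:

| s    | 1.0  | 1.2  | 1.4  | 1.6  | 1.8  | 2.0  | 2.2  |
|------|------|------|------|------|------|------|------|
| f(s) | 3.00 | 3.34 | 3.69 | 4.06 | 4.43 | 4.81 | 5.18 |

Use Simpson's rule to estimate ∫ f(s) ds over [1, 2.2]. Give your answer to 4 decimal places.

h = 0.2, n = 6.
(h/3)·[y₀ + 4y₁ + 2y₂ + 4y₃ + 2y₄ + 4y₅ + y₆] = 0.066667·(73.26) = 4.8840.

4.8840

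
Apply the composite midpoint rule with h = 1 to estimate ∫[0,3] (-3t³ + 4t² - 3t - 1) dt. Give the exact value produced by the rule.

h = (3 − 0)/3 = 1.
Midpoints m₁,…,m₃ = 0.5, 1.5, 2.5.
f(m₁)=-1.875, f(m₂)=-6.625, f(m₃)=-30.375.
h·[f(m₁) + f(m₂) + f(m₃)] = 1·(-38.875) = -38.875.

-38.875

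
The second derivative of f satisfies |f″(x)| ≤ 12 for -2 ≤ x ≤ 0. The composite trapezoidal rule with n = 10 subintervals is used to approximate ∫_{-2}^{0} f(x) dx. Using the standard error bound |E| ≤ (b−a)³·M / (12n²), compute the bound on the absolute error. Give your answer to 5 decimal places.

|E| ≤ (2)³·12 / (12·10²) = 96/1200 = 0.08000.

0.08000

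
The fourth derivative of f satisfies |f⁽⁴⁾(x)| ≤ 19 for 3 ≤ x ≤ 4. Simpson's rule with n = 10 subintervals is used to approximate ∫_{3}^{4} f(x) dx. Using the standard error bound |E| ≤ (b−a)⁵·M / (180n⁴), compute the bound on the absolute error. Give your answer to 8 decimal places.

|E| ≤ (1)⁵·19 / (180·10⁴) = 19/1800000 = 0.00001056.

0.00001056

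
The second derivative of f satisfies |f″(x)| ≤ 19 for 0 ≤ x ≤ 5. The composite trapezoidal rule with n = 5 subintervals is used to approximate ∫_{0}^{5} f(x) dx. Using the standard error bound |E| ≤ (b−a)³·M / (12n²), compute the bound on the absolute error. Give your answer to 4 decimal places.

7.9167

|E| ≤ (5)³·19 / (12·5²) = 2375/300 = 7.9167.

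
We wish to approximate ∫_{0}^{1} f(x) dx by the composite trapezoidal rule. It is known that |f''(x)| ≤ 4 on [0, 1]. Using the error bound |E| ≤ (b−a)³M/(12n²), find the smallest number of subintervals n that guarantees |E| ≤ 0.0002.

Need 4/(12n²) ≤ 0.0002.
n² ≥ 4/(12·0.0002) = 1666.67 ⇒ n ≥ 40.8248, so the smallest n is 41.

41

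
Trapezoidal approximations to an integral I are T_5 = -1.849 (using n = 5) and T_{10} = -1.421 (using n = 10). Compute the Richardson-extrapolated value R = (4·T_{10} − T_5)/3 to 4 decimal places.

R = (4·T_{10} − T_5) / 3 = (4·(-1.421) − (-1.849))/3 = (-3.835)/3 = -1.2783.

-1.2783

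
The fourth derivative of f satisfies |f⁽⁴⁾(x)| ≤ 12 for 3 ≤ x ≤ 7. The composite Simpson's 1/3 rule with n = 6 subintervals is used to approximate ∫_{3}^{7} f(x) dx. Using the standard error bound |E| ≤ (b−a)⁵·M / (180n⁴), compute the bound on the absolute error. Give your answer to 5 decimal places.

0.05267

|E| ≤ (4)⁵·12 / (180·6⁴) = 12288/233280 = 0.05267.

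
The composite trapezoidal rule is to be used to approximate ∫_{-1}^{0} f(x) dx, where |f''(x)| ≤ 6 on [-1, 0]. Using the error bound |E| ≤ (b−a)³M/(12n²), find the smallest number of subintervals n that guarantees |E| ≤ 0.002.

Need 6/(12n²) ≤ 0.002.
n² ≥ 6/(12·0.002) = 250 ⇒ n ≥ 15.8114, so the smallest n is 16.

16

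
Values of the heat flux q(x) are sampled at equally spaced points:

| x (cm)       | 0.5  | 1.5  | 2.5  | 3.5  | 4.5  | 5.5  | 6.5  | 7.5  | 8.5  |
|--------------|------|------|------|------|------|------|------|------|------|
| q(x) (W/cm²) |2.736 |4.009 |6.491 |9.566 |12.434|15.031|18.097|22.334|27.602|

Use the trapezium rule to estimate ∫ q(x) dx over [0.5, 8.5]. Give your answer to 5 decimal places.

h = 1, n = 8.
(h/2)·[y₀ + 2y₁ + 2y₂ + 2y₃ + 2y₄ + 2y₅ + 2y₆ + 2y₇ + y₈] = 0.5·(206.262) = 103.13100.

103.13100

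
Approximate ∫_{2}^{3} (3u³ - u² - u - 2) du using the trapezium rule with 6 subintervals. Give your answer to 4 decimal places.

h = (3 − 2)/6 = 0.166667.
Nodes u₀,…,u₆ = 2, 2.166667, 2.333333, 2.5, 2.666667, 2.833333, 3.
f(u) = 3u³ - u² - u - 2: f₀=16, f₁=21.652778, f₂=28.333333, f₃=36.125, f₄=45.111111, f₅=55.375, f₆=67.
(h/2)·[f₀ + 2f₁ + 2f₂ + 2f₃ + 2f₄ + 2f₅ + f₆] = 0.083333·(456.194444) = 38.0162.

38.0162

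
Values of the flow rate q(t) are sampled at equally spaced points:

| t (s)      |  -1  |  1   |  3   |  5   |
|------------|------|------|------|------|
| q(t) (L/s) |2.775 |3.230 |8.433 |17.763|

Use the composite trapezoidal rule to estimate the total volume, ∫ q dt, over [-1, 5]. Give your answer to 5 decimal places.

43.86400

h = 2, n = 3.
(h/2)·[y₀ + 2y₁ + 2y₂ + y₃] = 1·(43.864) = 43.86400.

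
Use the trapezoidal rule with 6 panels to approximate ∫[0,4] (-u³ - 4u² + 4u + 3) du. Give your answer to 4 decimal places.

h = (4 − 0)/6 = 0.666667.
Nodes u₀,…,u₆ = 0, 0.666667, 1.333333, 2, 2.666667, 3.333333, 4.
f(u) = -u³ - 4u² + 4u + 3: f₀=3, f₁=3.592593, f₂=-1.148148, f₃=-13, f₄=-33.740741, f₅=-65.148148, f₆=-109.
(h/2)·[f₀ + 2f₁ + 2f₂ + 2f₃ + 2f₄ + 2f₅ + f₆] = 0.333333·(-324.888889) = -108.2963.

-108.2963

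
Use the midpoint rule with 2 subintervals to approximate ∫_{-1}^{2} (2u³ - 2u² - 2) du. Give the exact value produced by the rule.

-5.0625

h = (2 − (-1))/2 = 1.5.
Midpoints m₁,…,m₂ = -0.25, 1.25.
f(m₁)=-2.15625, f(m₂)=-1.21875.
h·[f(m₁) + f(m₂)] = 1.5·(-3.375) = -5.0625.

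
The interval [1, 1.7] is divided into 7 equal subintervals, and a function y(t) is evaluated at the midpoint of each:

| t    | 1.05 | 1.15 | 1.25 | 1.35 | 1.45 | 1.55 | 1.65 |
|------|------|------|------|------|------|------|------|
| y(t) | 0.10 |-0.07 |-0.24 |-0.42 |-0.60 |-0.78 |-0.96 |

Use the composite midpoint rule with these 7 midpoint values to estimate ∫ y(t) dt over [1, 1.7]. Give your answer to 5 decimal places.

h = 0.1, n = 7.
h·[y(m₁) + y(m₂) + y(m₃) + y(m₄) + y(m₅) + y(m₆) + y(m₇)] = 0.1·(-2.97) = -0.29700.

-0.29700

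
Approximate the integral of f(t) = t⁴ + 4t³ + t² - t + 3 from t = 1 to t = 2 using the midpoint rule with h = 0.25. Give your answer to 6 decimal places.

24.861572

h = (2 − 1)/4 = 0.25.
Midpoints m₁,…,m₄ = 1.125, 1.375, 1.625, 1.875.
f(m₁)=10.437744140625, f(m₂)=17.488525390625, f(m₃)=28.152587890625, f(m₄)=43.367431640625.
h·[f(m₁) + f(m₂) + f(m₃) + f(m₄)] = 0.25·(99.4462890625) = 24.861572.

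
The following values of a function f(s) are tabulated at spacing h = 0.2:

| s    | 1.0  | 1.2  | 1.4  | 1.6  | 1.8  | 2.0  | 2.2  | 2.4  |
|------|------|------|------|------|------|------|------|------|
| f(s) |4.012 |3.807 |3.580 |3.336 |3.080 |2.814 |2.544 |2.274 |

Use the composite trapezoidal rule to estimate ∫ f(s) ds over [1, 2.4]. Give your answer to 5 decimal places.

4.46080

h = 0.2, n = 7.
(h/2)·[y₀ + 2y₁ + 2y₂ + 2y₃ + 2y₄ + 2y₅ + 2y₆ + y₇] = 0.1·(44.608) = 4.46080.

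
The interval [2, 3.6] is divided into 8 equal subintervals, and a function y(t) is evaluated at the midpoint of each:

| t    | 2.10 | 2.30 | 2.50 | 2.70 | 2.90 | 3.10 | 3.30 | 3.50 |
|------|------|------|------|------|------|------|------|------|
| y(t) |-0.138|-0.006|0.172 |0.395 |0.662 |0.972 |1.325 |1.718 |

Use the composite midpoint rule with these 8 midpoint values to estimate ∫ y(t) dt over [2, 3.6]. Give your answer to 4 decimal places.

h = 0.2, n = 8.
h·[y(m₁) + y(m₂) + y(m₃) + y(m₄) + y(m₅) + y(m₆) + y(m₇) + y(m₈)] = 0.2·(5.100) = 1.0200.

1.0200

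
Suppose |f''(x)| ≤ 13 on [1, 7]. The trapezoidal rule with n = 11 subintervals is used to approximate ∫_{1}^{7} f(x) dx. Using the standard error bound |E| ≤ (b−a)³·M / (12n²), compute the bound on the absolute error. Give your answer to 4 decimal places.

|E| ≤ (6)³·13 / (12·11²) = 2808/1452 = 1.9339.

1.9339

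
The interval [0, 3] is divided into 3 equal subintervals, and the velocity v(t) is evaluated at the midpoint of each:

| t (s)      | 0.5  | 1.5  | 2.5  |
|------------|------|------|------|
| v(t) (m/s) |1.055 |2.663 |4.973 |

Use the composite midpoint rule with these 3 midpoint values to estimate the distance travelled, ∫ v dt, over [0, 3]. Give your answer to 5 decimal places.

8.69100

h = 1, n = 3.
h·[y(m₁) + y(m₂) + y(m₃)] = 1·(8.691) = 8.69100.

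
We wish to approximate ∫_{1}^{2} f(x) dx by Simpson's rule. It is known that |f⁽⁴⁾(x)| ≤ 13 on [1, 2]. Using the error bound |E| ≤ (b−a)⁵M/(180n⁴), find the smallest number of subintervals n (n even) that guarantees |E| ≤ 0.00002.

Need 13/(180n⁴) ≤ 0.00002.
n⁴ ≥ 13/(180·0.00002) = 3611.11 ⇒ n ≥ 7.7519, so the smallest even n is 8. (n must be even for Simpson's rule.)

8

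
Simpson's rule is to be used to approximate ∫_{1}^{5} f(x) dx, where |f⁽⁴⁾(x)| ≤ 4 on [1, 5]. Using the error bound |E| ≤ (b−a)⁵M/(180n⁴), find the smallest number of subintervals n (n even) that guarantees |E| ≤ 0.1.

4

Need 4096/(180n⁴) ≤ 0.1.
n⁴ ≥ 4096/(180·0.1) = 227.556 ⇒ n ≥ 3.8839, so the smallest even n is 4. (n must be even for Simpson's rule.)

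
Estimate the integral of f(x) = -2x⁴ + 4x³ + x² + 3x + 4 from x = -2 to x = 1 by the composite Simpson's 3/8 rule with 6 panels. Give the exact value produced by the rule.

-17.8125

h = (1 − (-2))/6 = 0.5.
Nodes x₀,…,x₆ = -2, -1.5, -1, -0.5, 0, 0.5, 1.
f(x) = -2x⁴ + 4x³ + x² + 3x + 4: f₀=-62, f₁=-21.875, f₂=-4, f₃=2.125, f₄=4, f₅=6.125, f₆=10.
(3h/8)·[f₀ + 3f₁ + 3f₂ + 2f₃ + 3f₄ + 3f₅ + f₆] = 0.1875·(-95) = -17.8125.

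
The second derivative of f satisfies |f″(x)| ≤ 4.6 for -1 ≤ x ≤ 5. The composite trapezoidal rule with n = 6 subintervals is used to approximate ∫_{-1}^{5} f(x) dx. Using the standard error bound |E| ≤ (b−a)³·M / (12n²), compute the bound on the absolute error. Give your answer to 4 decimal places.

2.3000

|E| ≤ (6)³·4.6 / (12·6²) = 993.6/432 = 2.3000.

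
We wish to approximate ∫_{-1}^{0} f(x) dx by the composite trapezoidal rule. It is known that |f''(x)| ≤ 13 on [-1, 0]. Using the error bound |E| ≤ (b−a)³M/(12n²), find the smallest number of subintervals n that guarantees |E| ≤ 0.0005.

47

Need 13/(12n²) ≤ 0.0005.
n² ≥ 13/(12·0.0005) = 2166.67 ⇒ n ≥ 46.5475, so the smallest n is 47.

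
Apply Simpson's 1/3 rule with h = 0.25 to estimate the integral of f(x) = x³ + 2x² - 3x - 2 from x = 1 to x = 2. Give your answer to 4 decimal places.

h = (2 − 1)/4 = 0.25.
Nodes x₀,…,x₄ = 1, 1.25, 1.5, 1.75, 2.
f(x) = x³ + 2x² - 3x - 2: f₀=-2, f₁=-0.671875, f₂=1.375, f₃=4.234375, f₄=8.
(h/3)·[f₀ + 4f₁ + 2f₂ + 4f₃ + f₄] = 0.083333·(23) = 1.9167.

1.9167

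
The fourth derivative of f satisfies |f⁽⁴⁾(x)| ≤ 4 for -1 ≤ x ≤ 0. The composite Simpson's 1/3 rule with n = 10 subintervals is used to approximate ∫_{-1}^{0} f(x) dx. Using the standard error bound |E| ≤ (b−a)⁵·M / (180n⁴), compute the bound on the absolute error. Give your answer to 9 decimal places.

0.000002222

|E| ≤ (1)⁵·4 / (180·10⁴) = 4/1800000 = 0.000002222.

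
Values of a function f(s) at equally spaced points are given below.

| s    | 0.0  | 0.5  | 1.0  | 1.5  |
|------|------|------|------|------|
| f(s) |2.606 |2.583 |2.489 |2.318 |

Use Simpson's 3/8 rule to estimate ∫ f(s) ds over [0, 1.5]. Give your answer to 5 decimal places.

h = 0.5, n = 3.
(3h/8)·[y₀ + 3y₁ + 3y₂ + y₃] = 0.1875·(20.140) = 3.77625.

3.77625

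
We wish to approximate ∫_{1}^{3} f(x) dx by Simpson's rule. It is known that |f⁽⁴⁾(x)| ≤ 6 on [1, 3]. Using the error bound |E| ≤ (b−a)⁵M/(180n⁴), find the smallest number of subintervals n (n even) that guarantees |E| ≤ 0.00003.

Need 192/(180n⁴) ≤ 0.00003.
n⁴ ≥ 192/(180·0.00003) = 35555.6 ⇒ n ≥ 13.7318, so the smallest even n is 14. (n must be even for Simpson's rule.)

14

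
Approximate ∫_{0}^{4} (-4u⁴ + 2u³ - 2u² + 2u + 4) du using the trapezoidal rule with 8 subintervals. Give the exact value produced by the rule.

h = (4 − 0)/8 = 0.5.
Nodes u₀,…,u₈ = 0, 0.5, 1, 1.5, 2, 2.5, 3, 3.5, 4.
f(u) = -4u⁴ + 2u³ - 2u² + 2u + 4: f₀=4, f₁=4.5, f₂=2, f₃=-11, f₄=-48, f₅=-128.5, f₆=-278, f₇=-528, f₈=-916.
(h/2)·[f₀ + 2f₁ + 2f₂ + 2f₃ + 2f₄ + 2f₅ + 2f₆ + 2f₇ + f₈] = 0.25·(-2886) = -721.5.

-721.5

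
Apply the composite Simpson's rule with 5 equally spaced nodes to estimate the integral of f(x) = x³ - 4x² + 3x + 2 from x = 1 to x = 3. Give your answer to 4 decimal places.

h = (3 − 1)/4 = 0.5.
Nodes x₀,…,x₄ = 1, 1.5, 2, 2.5, 3.
f(x) = x³ - 4x² + 3x + 2: f₀=2, f₁=0.875, f₂=0, f₃=0.125, f₄=2.
(h/3)·[f₀ + 4f₁ + 2f₂ + 4f₃ + f₄] = 0.166667·(8) = 1.3333.

1.3333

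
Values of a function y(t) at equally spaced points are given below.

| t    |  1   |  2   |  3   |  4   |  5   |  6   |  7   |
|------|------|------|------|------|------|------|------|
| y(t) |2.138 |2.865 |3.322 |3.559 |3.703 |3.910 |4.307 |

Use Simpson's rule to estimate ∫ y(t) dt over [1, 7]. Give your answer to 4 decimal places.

h = 1, n = 6.
(h/3)·[y₀ + 4y₁ + 2y₂ + 4y₃ + 2y₄ + 4y₅ + y₆] = 0.333333·(61.831) = 20.6103.

20.6103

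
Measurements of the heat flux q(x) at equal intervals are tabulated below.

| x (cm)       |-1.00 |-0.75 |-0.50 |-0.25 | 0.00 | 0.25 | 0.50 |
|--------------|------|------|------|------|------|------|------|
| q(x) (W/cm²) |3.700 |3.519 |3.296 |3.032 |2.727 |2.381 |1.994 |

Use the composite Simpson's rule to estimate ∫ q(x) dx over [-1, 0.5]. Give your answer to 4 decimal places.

4.4557

h = 0.25, n = 6.
(h/3)·[y₀ + 4y₁ + 2y₂ + 4y₃ + 2y₄ + 4y₅ + y₆] = 0.083333·(53.468) = 4.4557.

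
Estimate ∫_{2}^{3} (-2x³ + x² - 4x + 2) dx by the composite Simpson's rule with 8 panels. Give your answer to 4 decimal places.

h = (3 − 2)/8 = 0.125.
Nodes x₀,…,x₈ = 2, 2.125, 2.25, 2.375, 2.5, 2.625, 2.75, 2.875, 3.
f(x) = -2x³ + x² - 4x + 2: f₀=-18, f₁=-21.17578125, f₂=-24.71875, f₃=-28.65234375, f₄=-33, f₅=-37.78515625, f₆=-43.03125, f₇=-48.76171875, f₈=-55.
(h/3)·[f₀ + 4f₁ + 2f₂ + 4f₃ + 2f₄ + 4f₅ + 2f₆ + 4f₇ + f₈] = 0.041667·(-820) = -34.1667.

-34.1667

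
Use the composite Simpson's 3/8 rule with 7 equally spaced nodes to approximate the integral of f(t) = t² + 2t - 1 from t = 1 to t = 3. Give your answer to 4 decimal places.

h = (3 − 1)/6 = 0.333333.
Nodes t₀,…,t₆ = 1, 1.333333, 1.666667, 2, 2.333333, 2.666667, 3.
f(t) = t² + 2t - 1: f₀=2, f₁=3.444444, f₂=5.111111, f₃=7, f₄=9.111111, f₅=11.444444, f₆=14.
(3h/8)·[f₀ + 3f₁ + 3f₂ + 2f₃ + 3f₄ + 3f₅ + f₆] = 0.125·(117.333333) = 14.6667.

14.6667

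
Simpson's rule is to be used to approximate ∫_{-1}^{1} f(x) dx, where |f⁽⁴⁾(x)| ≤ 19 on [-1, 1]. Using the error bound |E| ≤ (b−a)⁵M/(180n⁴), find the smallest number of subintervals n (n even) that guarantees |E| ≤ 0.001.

8

Need 608/(180n⁴) ≤ 0.001.
n⁴ ≥ 608/(180·0.001) = 3377.78 ⇒ n ≥ 7.6236, so the smallest even n is 8. (n must be even for Simpson's rule.)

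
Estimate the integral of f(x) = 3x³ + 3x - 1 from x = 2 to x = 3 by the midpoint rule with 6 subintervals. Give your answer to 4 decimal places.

h = (3 − 2)/6 = 0.166667.
Midpoints m₁,…,m₆ = 2.083333, 2.25, 2.416667, 2.583333, 2.75, 2.916667.
f(m₁)=32.376736, f(m₂)=39.921875, f(m₃)=48.592014, f(m₄)=58.470486, f(m₅)=69.640625, f(m₆)=82.185764.
h·[f(m₁) + f(m₂) + f(m₃) + f(m₄) + f(m₅) + f(m₆)] = 0.166667·(331.1875) = 55.1979.

55.1979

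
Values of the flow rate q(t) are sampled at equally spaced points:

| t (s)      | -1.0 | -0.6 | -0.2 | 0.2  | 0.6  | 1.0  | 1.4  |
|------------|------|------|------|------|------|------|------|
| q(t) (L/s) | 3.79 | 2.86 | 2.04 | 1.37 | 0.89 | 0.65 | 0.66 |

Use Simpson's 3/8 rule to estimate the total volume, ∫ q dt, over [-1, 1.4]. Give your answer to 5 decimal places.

h = 0.4, n = 6.
(3h/8)·[y₀ + 3y₁ + 3y₂ + 2y₃ + 3y₄ + 3y₅ + y₆] = 0.15·(26.51) = 3.97650.

3.97650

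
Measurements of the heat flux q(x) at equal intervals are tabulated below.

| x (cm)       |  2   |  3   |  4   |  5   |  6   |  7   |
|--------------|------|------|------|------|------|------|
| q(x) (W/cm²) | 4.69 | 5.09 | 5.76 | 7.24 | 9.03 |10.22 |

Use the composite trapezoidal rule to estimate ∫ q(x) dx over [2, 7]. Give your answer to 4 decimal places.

h = 1, n = 5.
(h/2)·[y₀ + 2y₁ + 2y₂ + 2y₃ + 2y₄ + y₅] = 0.5·(69.15) = 34.5750.

34.5750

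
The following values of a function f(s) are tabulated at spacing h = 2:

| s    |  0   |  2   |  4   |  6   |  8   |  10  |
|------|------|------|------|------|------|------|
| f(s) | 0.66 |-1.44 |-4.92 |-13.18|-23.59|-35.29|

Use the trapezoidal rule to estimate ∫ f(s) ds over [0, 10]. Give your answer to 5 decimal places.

h = 2, n = 5.
(h/2)·[y₀ + 2y₁ + 2y₂ + 2y₃ + 2y₄ + y₅] = 1·(-120.89) = -120.89000.

-120.89000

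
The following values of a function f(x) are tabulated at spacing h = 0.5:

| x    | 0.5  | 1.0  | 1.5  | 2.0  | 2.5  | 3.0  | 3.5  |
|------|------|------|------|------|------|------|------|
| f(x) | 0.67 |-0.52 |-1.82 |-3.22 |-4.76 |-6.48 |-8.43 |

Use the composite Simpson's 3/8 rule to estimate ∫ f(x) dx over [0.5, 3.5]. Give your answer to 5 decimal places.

-10.30125

h = 0.5, n = 6.
(3h/8)·[y₀ + 3y₁ + 3y₂ + 2y₃ + 3y₄ + 3y₅ + y₆] = 0.1875·(-54.94) = -10.30125.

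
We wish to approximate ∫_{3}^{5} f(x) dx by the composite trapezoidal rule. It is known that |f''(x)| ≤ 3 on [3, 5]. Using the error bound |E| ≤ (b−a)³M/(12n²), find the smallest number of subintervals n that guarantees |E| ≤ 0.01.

15

Need 24/(12n²) ≤ 0.01.
n² ≥ 24/(12·0.01) = 200 ⇒ n ≥ 14.1421, so the smallest n is 15.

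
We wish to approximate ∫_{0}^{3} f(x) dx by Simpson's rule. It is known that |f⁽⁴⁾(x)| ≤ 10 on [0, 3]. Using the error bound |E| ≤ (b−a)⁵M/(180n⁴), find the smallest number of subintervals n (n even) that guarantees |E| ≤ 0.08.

Need 2430/(180n⁴) ≤ 0.08.
n⁴ ≥ 2430/(180·0.08) = 168.75 ⇒ n ≥ 3.6042, so the smallest even n is 4. (n must be even for Simpson's rule.)

4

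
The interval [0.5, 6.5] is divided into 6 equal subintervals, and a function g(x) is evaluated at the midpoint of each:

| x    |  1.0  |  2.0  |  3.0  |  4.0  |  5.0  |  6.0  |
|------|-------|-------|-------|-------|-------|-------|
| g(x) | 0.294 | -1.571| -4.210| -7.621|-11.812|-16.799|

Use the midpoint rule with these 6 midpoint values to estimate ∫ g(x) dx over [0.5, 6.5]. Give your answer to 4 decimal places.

-41.7190

h = 1, n = 6.
h·[y(m₁) + y(m₂) + y(m₃) + y(m₄) + y(m₅) + y(m₆)] = 1·(-41.719) = -41.7190.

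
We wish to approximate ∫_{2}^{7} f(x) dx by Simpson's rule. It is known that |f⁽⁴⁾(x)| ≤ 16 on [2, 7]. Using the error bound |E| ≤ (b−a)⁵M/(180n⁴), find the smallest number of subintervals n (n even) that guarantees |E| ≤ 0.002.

20

Need 50000/(180n⁴) ≤ 0.002.
n⁴ ≥ 50000/(180·0.002) = 138889 ⇒ n ≥ 19.3049, so the smallest even n is 20. (n must be even for Simpson's rule.)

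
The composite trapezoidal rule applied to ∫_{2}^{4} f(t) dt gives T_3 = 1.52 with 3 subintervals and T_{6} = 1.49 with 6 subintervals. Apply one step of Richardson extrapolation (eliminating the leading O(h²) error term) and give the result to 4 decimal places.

R = (4·T_{6} − T_3) / 3 = (4·1.49 − 1.52)/3 = (4.44)/3 = 1.4800.

1.4800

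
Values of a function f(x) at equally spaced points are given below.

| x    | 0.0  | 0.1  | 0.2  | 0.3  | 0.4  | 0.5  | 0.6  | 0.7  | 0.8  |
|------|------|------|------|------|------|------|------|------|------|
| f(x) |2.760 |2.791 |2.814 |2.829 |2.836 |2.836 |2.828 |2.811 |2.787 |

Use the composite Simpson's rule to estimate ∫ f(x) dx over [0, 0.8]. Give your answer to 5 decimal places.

h = 0.1, n = 8.
(h/3)·[y₀ + 4y₁ + 2y₂ + 4y₃ + 2y₄ + 4y₅ + 2y₆ + 4y₇ + y₈] = 0.033333·(67.571) = 2.25237.

2.25237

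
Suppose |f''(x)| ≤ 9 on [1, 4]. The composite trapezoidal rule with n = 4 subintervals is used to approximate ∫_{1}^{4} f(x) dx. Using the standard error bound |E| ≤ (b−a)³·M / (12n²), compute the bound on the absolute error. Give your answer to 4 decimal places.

|E| ≤ (3)³·9 / (12·4²) = 243/192 = 1.2656.

1.2656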